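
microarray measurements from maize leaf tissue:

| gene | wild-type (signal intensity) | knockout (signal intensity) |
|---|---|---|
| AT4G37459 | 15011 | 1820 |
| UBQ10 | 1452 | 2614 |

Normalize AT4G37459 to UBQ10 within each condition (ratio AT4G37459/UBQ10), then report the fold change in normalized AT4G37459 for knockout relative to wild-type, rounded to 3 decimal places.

AT4G37459/UBQ10 (wild-type) = 15011 / 1452 = 10.338
AT4G37459/UBQ10 (knockout) = 1820 / 2614 = 0.69625
Fold change = 0.69625 / 10.338 = 0.0673

0.067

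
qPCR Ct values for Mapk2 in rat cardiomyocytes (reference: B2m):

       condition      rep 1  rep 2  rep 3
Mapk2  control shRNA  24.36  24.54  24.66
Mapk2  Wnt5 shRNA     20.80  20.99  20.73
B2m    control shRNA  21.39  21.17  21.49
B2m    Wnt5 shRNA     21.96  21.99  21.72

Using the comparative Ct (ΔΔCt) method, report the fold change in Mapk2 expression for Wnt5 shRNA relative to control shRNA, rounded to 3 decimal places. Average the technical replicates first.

Mean Ct: Mapk2 control shRNA 24.520; Mapk2 Wnt5 shRNA 20.840; B2m control shRNA 21.350; B2m Wnt5 shRNA 21.890
ΔCt(control shRNA) = 24.520 − 21.350 = 3.170
ΔCt(Wnt5 shRNA) = 20.840 − 21.890 = -1.050
ΔΔCt = -1.050 − 3.170 = -4.220
Fold change = 2^(−(-4.220)) = 2^4.220 = 18.6357

18.636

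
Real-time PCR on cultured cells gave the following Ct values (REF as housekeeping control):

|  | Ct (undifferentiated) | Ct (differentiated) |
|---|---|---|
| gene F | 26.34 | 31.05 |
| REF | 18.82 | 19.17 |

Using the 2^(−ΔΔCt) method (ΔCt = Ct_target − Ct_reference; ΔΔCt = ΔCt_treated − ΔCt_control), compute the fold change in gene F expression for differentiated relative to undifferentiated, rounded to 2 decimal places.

0.05

ΔCt(undifferentiated) = 26.340 − 18.820 = 7.520
ΔCt(differentiated) = 31.050 − 19.170 = 11.880
ΔΔCt = 11.880 − 7.520 = 4.360
Fold change = 2^(−4.360) = 0.049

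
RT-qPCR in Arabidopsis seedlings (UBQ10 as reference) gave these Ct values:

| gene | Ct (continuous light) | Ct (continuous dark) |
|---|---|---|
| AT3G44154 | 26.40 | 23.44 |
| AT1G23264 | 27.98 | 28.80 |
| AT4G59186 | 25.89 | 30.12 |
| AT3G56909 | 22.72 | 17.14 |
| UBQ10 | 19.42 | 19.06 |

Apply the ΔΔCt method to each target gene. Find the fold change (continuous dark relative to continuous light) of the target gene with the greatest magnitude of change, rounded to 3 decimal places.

37.271

AT3G44154: ΔΔCt = (23.44−19.06) − (26.40−19.42) = 4.38 − 6.98 = -2.60; fold change = 2^2.60 = 6.063
AT1G23264: ΔΔCt = (28.80−19.06) − (27.98−19.42) = 9.74 − 8.56 = 1.18; fold change = 2^-1.18 = 0.441
AT4G59186: ΔΔCt = (30.12−19.06) − (25.89−19.42) = 11.06 − 6.47 = 4.59; fold change = 2^-4.59 = 0.042
AT3G56909: ΔΔCt = (17.14−19.06) − (22.72−19.42) = -1.92 − 3.30 = -5.22; fold change = 2^5.22 = 37.271
AT3G56909 has the largest |ΔΔCt| = 5.22.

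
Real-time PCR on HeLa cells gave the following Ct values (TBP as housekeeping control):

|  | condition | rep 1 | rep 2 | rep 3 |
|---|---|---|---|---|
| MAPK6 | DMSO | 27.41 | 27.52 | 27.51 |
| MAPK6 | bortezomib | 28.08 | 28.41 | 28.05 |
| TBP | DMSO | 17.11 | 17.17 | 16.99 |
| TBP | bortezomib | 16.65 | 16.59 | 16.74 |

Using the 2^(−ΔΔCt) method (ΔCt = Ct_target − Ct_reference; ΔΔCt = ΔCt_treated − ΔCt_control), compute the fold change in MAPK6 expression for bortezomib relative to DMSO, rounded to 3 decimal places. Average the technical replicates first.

0.457

Mean Ct: MAPK6 DMSO 27.480; MAPK6 bortezomib 28.180; TBP DMSO 17.090; TBP bortezomib 16.660
ΔCt(DMSO) = 27.480 − 17.090 = 10.390
ΔCt(bortezomib) = 28.180 − 16.660 = 11.520
ΔΔCt = 11.520 − 10.390 = 1.130
Fold change = 2^(−1.130) = 0.4569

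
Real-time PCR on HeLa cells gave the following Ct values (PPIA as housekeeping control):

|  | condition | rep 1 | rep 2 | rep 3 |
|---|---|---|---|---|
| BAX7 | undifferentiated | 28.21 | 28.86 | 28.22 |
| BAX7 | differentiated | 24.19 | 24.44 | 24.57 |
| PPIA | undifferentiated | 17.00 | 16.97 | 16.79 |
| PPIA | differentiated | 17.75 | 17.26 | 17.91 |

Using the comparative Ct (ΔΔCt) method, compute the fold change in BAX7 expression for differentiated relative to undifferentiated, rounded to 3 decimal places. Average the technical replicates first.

26.909

Mean Ct: BAX7 undifferentiated 28.430; BAX7 differentiated 24.400; PPIA undifferentiated 16.920; PPIA differentiated 17.640
ΔCt(undifferentiated) = 28.430 − 16.920 = 11.510
ΔCt(differentiated) = 24.400 − 17.640 = 6.760
ΔΔCt = 6.760 − 11.510 = -4.750
Fold change = 2^(−(-4.750)) = 2^4.750 = 26.9087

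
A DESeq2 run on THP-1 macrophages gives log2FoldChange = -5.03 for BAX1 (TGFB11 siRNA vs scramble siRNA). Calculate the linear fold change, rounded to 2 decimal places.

Fold change = 2^(-5.03) = 0.031
That is, BAX1 drops to 3.1% of the scramble siRNA level.

0.03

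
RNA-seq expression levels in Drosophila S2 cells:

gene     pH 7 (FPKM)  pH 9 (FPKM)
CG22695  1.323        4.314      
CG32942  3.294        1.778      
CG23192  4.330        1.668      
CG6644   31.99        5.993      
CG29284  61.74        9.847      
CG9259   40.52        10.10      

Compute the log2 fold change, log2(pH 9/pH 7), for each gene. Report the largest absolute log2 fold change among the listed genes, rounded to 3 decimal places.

log2(4.314/1.323) = 1.705  (CG22695)
log2(1.778/3.294) = -0.890  (CG32942)
log2(1.668/4.330) = -1.376  (CG23192)
log2(5.993/31.99) = -2.416  (CG6644)
log2(9.847/61.74) = -2.648  (CG29284)
log2(10.10/40.52) = -2.004  (CG9259)
The largest magnitude belongs to CG29284.

2.648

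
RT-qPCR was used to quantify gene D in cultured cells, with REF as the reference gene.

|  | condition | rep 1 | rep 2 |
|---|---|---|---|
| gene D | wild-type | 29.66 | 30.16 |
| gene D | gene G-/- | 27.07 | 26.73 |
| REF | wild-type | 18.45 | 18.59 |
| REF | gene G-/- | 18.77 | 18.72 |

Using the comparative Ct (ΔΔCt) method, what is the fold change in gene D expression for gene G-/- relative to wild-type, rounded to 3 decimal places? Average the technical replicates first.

9.415

Mean Ct: gene D wild-type 29.910; gene D gene G-/- 26.900; REF wild-type 18.520; REF gene G-/- 18.745
ΔCt(wild-type) = 29.910 − 18.520 = 11.390
ΔCt(gene G-/-) = 26.900 − 18.745 = 8.155
ΔΔCt = 8.155 − 11.390 = -3.235
Fold change = 2^(−(-3.235)) = 2^3.235 = 9.4153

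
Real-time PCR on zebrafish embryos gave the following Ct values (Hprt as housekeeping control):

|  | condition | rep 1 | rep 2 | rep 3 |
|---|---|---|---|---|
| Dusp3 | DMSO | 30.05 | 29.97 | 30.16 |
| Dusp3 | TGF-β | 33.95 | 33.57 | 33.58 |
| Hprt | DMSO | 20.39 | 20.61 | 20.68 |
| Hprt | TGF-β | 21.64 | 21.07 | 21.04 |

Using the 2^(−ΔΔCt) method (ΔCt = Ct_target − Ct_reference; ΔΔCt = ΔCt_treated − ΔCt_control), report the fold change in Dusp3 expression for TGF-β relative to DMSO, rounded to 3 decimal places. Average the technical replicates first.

Mean Ct: Dusp3 DMSO 30.060; Dusp3 TGF-β 33.700; Hprt DMSO 20.560; Hprt TGF-β 21.250
ΔCt(DMSO) = 30.060 − 20.560 = 9.500
ΔCt(TGF-β) = 33.700 − 21.250 = 12.450
ΔΔCt = 12.450 − 9.500 = 2.950
Fold change = 2^(−2.950) = 0.1294

0.129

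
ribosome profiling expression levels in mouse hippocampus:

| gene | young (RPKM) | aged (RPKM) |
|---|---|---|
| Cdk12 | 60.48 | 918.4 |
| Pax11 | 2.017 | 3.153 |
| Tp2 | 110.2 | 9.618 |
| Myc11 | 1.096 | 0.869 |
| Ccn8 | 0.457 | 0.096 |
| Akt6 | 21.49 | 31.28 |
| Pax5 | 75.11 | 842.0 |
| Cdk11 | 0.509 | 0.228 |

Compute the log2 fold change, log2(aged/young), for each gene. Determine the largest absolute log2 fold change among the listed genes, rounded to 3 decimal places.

3.925

log2(918.4/60.48) = 3.925  (Cdk12)
log2(3.153/2.017) = 0.645  (Pax11)
log2(9.618/110.2) = -3.518  (Tp2)
log2(0.869/1.096) = -0.335  (Myc11)
log2(0.096/0.457) = -2.251  (Ccn8)
log2(31.28/21.49) = 0.542  (Akt6)
log2(842.0/75.11) = 3.487  (Pax5)
log2(0.228/0.509) = -1.159  (Cdk11)
The largest magnitude belongs to Cdk12.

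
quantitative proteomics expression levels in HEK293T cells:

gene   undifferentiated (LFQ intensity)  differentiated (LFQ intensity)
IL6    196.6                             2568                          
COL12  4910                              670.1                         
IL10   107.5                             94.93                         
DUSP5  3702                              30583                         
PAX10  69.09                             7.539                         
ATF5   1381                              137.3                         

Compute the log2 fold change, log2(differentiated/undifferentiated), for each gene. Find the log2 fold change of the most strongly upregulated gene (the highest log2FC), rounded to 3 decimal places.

3.707

log2(2568/196.6) = 3.707  (IL6)
log2(670.1/4910) = -2.873  (COL12)
log2(94.93/107.5) = -0.179  (IL10)
log2(30583/3702) = 3.046  (DUSP5)
log2(7.539/69.09) = -3.196  (PAX10)
log2(137.3/1381) = -3.330  (ATF5)
IL6 is most strongly upregulated.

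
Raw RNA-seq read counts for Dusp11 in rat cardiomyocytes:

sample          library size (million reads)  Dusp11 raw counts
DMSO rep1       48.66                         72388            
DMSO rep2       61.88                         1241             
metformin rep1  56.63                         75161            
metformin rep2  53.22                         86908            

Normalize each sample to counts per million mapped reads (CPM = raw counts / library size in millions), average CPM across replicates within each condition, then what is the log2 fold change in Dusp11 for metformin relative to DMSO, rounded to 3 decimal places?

0.973

CPM(DMSO rep1) = 72388 / 48.66 = 1487.6284
CPM(DMSO rep2) = 1241 / 61.88 = 20.0549
CPM(metformin rep1) = 75161 / 56.63 = 1327.2294
CPM(metformin rep2) = 86908 / 53.22 = 1632.9951
mean CPM(DMSO) = 753.8417; mean CPM(metformin) = 1480.1122
Fold change = 1480.1122 / 753.8417 = 1.96343
log2(1.96343) = 0.9734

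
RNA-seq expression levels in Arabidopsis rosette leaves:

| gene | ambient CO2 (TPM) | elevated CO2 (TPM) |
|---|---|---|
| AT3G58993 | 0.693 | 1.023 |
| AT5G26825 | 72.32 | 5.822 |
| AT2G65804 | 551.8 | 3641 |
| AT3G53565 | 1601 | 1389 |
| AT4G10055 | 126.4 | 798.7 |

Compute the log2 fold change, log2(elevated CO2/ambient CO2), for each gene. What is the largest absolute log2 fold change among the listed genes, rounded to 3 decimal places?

log2(1.023/0.693) = 0.562  (AT3G58993)
log2(5.822/72.32) = -3.635  (AT5G26825)
log2(3641/551.8) = 2.722  (AT2G65804)
log2(1389/1601) = -0.205  (AT3G53565)
log2(798.7/126.4) = 2.660  (AT4G10055)
The largest magnitude belongs to AT5G26825.

3.635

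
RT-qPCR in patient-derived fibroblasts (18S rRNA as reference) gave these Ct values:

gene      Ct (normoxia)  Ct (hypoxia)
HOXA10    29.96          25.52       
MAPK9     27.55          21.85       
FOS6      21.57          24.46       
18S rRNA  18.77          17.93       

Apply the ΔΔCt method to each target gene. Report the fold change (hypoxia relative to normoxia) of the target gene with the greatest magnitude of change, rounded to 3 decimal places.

HOXA10: ΔΔCt = (25.52−17.93) − (29.96−18.77) = 7.59 − 11.19 = -3.60; fold change = 2^3.60 = 12.126
MAPK9: ΔΔCt = (21.85−17.93) − (27.55−18.77) = 3.92 − 8.78 = -4.86; fold change = 2^4.86 = 29.041
FOS6: ΔΔCt = (24.46−17.93) − (21.57−18.77) = 6.53 − 2.80 = 3.73; fold change = 2^-3.73 = 0.075
MAPK9 has the largest |ΔΔCt| = 4.86.

29.041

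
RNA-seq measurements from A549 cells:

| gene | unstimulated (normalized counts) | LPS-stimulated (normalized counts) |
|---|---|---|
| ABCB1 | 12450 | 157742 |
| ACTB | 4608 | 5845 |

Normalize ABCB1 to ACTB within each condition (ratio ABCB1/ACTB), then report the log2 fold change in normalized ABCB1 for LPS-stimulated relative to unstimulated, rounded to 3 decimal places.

3.320

ABCB1/ACTB (unstimulated) = 12450 / 4608 = 2.7018
ABCB1/ACTB (LPS-stimulated) = 157742 / 5845 = 26.988
Fold change = 26.988 / 2.7018 = 9.9886
log2(9.9886) = 3.3203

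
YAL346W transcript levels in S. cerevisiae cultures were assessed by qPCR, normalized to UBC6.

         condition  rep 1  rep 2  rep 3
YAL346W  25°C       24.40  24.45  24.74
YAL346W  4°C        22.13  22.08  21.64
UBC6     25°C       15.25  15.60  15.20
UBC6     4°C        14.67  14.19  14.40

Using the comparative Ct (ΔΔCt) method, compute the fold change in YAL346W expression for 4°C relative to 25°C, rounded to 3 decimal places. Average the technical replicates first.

3.138

Mean Ct: YAL346W 25°C 24.530; YAL346W 4°C 21.950; UBC6 25°C 15.350; UBC6 4°C 14.420
ΔCt(25°C) = 24.530 − 15.350 = 9.180
ΔCt(4°C) = 21.950 − 14.420 = 7.530
ΔΔCt = 7.530 − 9.180 = -1.650
Fold change = 2^(−(-1.650)) = 2^1.650 = 3.1383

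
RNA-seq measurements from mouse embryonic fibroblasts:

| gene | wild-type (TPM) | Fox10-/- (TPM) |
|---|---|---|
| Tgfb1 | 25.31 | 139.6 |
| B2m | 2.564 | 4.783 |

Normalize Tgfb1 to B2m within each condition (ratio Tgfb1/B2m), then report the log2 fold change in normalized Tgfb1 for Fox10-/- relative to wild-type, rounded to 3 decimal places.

1.564

Tgfb1/B2m (wild-type) = 25.31 / 2.564 = 9.8713
Tgfb1/B2m (Fox10-/-) = 139.6 / 4.783 = 29.187
Fold change = 29.187 / 9.8713 = 2.9567
log2(2.9567) = 1.5640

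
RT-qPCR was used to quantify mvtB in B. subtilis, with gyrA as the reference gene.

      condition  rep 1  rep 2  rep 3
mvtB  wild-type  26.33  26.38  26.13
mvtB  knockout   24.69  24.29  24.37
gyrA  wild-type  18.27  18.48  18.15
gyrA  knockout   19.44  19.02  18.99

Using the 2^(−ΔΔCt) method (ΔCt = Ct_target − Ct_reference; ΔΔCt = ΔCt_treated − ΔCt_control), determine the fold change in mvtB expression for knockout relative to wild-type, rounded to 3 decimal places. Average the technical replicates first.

6.409

Mean Ct: mvtB wild-type 26.280; mvtB knockout 24.450; gyrA wild-type 18.300; gyrA knockout 19.150
ΔCt(wild-type) = 26.280 − 18.300 = 7.980
ΔCt(knockout) = 24.450 − 19.150 = 5.300
ΔΔCt = 5.300 − 7.980 = -2.680
Fold change = 2^(−(-2.680)) = 2^2.680 = 6.4086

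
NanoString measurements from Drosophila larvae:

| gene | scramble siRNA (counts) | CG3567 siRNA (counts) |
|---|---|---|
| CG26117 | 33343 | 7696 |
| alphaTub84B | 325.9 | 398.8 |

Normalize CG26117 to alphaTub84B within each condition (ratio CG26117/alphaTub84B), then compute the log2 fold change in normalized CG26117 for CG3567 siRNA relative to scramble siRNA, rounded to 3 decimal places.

CG26117/alphaTub84B (scramble siRNA) = 33343 / 325.9 = 102.31
CG26117/alphaTub84B (CG3567 siRNA) = 7696 / 398.8 = 19.298
Fold change = 19.298 / 102.31 = 0.1886
log2(0.1886) = -2.4064

-2.406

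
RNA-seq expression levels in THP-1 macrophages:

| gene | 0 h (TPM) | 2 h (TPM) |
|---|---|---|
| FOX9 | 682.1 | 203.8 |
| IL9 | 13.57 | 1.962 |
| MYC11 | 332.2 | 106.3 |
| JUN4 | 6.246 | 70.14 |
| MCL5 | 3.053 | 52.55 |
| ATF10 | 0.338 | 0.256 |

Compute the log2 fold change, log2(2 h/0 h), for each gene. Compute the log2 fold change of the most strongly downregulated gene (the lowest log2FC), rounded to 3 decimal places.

-2.790

log2(203.8/682.1) = -1.743  (FOX9)
log2(1.962/13.57) = -2.790  (IL9)
log2(106.3/332.2) = -1.644  (MYC11)
log2(70.14/6.246) = 3.489  (JUN4)
log2(52.55/3.053) = 4.105  (MCL5)
log2(0.256/0.338) = -0.401  (ATF10)
IL9 is most strongly downregulated.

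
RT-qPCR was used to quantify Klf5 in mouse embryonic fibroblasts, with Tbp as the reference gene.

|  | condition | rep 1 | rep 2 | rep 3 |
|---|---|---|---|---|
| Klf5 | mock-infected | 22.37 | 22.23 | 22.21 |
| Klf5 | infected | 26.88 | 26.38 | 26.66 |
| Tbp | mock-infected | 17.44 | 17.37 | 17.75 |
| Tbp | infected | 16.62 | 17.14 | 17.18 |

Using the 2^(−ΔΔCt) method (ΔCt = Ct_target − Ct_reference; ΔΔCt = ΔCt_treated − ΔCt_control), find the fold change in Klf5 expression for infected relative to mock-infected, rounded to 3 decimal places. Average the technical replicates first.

0.033

Mean Ct: Klf5 mock-infected 22.270; Klf5 infected 26.640; Tbp mock-infected 17.520; Tbp infected 16.980
ΔCt(mock-infected) = 22.270 − 17.520 = 4.750
ΔCt(infected) = 26.640 − 16.980 = 9.660
ΔΔCt = 9.660 − 4.750 = 4.910
Fold change = 2^(−4.910) = 0.0333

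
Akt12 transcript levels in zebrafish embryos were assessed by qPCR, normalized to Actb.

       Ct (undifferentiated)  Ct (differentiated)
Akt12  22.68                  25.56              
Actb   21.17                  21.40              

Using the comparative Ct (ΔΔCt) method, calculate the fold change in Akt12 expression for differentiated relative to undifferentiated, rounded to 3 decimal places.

0.159

ΔCt(undifferentiated) = 22.680 − 21.170 = 1.510
ΔCt(differentiated) = 25.560 − 21.400 = 4.160
ΔΔCt = 4.160 − 1.510 = 2.650
Fold change = 2^(−2.650) = 0.1593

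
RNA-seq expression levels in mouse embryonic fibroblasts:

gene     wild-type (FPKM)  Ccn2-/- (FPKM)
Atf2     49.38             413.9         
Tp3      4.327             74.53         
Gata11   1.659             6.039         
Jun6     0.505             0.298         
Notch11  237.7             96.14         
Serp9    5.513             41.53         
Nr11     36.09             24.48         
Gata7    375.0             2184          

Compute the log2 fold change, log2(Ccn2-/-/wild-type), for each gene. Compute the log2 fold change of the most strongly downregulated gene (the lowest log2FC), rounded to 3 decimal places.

-1.306

log2(413.9/49.38) = 3.067  (Atf2)
log2(74.53/4.327) = 4.106  (Tp3)
log2(6.039/1.659) = 1.864  (Gata11)
log2(0.298/0.505) = -0.761  (Jun6)
log2(96.14/237.7) = -1.306  (Notch11)
log2(41.53/5.513) = 2.913  (Serp9)
log2(24.48/36.09) = -0.560  (Nr11)
log2(2184/375.0) = 2.542  (Gata7)
Notch11 is most strongly downregulated.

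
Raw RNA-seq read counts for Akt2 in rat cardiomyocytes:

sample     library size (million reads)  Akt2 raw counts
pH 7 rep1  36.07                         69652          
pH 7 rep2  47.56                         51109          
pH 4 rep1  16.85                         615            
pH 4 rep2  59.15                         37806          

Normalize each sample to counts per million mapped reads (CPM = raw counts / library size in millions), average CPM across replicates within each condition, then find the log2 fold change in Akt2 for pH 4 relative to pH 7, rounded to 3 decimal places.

CPM(pH 7 rep1) = 69652 / 36.07 = 1931.0230
CPM(pH 7 rep2) = 51109 / 47.56 = 1074.6215
CPM(pH 4 rep1) = 615 / 16.85 = 36.4985
CPM(pH 4 rep2) = 37806 / 59.15 = 639.1547
mean CPM(pH 7) = 1502.8223; mean CPM(pH 4) = 337.8266
Fold change = 337.8266 / 1502.8223 = 0.22479
log2(0.22479) = -2.1533

-2.153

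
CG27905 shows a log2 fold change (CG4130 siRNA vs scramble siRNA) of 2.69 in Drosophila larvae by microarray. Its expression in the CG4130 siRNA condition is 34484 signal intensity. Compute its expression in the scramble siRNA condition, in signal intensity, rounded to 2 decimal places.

Fold change = 2^(2.69) = 6.4531
scramble siRNA expression = 34484 / 6.4531 = 5343.76

5343.76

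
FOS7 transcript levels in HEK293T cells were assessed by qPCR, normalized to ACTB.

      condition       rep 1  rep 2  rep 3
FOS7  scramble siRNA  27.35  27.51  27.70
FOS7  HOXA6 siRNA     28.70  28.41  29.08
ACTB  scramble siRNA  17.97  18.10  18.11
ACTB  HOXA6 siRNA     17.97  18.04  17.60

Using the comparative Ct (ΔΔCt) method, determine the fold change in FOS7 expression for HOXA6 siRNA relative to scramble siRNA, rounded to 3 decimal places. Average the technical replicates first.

0.379

Mean Ct: FOS7 scramble siRNA 27.520; FOS7 HOXA6 siRNA 28.730; ACTB scramble siRNA 18.060; ACTB HOXA6 siRNA 17.870
ΔCt(scramble siRNA) = 27.520 − 18.060 = 9.460
ΔCt(HOXA6 siRNA) = 28.730 − 17.870 = 10.860
ΔΔCt = 10.860 − 9.460 = 1.400
Fold change = 2^(−1.400) = 0.3789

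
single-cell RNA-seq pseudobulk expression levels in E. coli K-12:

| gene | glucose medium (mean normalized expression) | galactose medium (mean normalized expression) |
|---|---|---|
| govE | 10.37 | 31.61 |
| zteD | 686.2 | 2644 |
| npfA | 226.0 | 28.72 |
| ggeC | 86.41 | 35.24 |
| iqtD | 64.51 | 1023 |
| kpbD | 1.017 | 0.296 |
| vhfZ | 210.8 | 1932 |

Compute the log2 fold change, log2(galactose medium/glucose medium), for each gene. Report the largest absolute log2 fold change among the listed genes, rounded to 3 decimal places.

log2(31.61/10.37) = 1.608  (govE)
log2(2644/686.2) = 1.946  (zteD)
log2(28.72/226.0) = -2.976  (npfA)
log2(35.24/86.41) = -1.294  (ggeC)
log2(1023/64.51) = 3.987  (iqtD)
log2(0.296/1.017) = -1.781  (kpbD)
log2(1932/210.8) = 3.196  (vhfZ)
The largest magnitude belongs to iqtD.

3.987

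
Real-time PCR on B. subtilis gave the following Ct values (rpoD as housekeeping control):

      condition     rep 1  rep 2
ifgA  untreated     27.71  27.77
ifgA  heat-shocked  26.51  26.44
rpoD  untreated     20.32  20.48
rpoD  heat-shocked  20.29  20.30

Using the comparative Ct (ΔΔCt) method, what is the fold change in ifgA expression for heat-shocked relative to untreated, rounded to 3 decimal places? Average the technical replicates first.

Mean Ct: ifgA untreated 27.740; ifgA heat-shocked 26.475; rpoD untreated 20.400; rpoD heat-shocked 20.295
ΔCt(untreated) = 27.740 − 20.400 = 7.340
ΔCt(heat-shocked) = 26.475 − 20.295 = 6.180
ΔΔCt = 6.180 − 7.340 = -1.160
Fold change = 2^(−(-1.160)) = 2^1.160 = 2.2346

2.235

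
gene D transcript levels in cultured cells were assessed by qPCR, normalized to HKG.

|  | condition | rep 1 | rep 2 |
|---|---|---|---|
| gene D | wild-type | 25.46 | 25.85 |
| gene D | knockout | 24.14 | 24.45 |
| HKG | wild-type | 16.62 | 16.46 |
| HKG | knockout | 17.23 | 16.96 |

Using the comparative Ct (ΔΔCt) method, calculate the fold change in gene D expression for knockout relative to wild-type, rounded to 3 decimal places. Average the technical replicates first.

3.771

Mean Ct: gene D wild-type 25.655; gene D knockout 24.295; HKG wild-type 16.540; HKG knockout 17.095
ΔCt(wild-type) = 25.655 − 16.540 = 9.115
ΔCt(knockout) = 24.295 − 17.095 = 7.200
ΔΔCt = 7.200 − 9.115 = -1.915
Fold change = 2^(−(-1.915)) = 2^1.915 = 3.7711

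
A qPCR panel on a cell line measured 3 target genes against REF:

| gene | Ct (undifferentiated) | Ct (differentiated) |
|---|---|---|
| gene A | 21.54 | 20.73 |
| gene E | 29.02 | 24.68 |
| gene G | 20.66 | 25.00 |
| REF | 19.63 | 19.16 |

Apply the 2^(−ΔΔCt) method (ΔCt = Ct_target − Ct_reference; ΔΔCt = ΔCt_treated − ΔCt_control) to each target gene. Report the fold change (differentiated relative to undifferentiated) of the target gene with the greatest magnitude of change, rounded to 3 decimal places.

0.036

gene A: ΔΔCt = (20.73−19.16) − (21.54−19.63) = 1.57 − 1.91 = -0.34; fold change = 2^0.34 = 1.266
gene E: ΔΔCt = (24.68−19.16) − (29.02−19.63) = 5.52 − 9.39 = -3.87; fold change = 2^3.87 = 14.621
gene G: ΔΔCt = (25.00−19.16) − (20.66−19.63) = 5.84 − 1.03 = 4.81; fold change = 2^-4.81 = 0.036
gene G has the largest |ΔΔCt| = 4.81.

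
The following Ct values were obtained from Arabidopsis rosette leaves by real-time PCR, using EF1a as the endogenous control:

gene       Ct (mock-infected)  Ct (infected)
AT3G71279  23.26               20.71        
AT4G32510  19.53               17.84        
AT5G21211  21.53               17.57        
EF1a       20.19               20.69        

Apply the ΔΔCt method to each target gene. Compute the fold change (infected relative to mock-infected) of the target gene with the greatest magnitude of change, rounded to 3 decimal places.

AT3G71279: ΔΔCt = (20.71−20.69) − (23.26−20.19) = 0.02 − 3.07 = -3.05; fold change = 2^3.05 = 8.282
AT4G32510: ΔΔCt = (17.84−20.69) − (19.53−20.19) = -2.85 − (-0.66) = -2.19; fold change = 2^2.19 = 4.563
AT5G21211: ΔΔCt = (17.57−20.69) − (21.53−20.19) = -3.12 − 1.34 = -4.46; fold change = 2^4.46 = 22.009
AT5G21211 has the largest |ΔΔCt| = 4.46.

22.009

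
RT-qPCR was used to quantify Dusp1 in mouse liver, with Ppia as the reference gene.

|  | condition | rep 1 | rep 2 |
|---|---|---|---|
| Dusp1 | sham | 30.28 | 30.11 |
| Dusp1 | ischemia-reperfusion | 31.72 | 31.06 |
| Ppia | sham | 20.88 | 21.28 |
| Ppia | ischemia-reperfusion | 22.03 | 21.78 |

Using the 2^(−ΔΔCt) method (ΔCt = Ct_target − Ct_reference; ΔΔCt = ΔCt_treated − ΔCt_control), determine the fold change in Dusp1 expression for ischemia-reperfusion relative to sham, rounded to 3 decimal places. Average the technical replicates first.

0.774

Mean Ct: Dusp1 sham 30.195; Dusp1 ischemia-reperfusion 31.390; Ppia sham 21.080; Ppia ischemia-reperfusion 21.905
ΔCt(sham) = 30.195 − 21.080 = 9.115
ΔCt(ischemia-reperfusion) = 31.390 − 21.905 = 9.485
ΔΔCt = 9.485 − 9.115 = 0.370
Fold change = 2^(−0.370) = 0.7738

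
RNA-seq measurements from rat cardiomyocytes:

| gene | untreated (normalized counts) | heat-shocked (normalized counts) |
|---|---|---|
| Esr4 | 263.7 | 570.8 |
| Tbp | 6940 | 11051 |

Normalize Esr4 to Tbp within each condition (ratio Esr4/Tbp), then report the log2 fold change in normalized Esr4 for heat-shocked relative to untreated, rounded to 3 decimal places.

0.443

Esr4/Tbp (untreated) = 263.7 / 6940 = 0.037997
Esr4/Tbp (heat-shocked) = 570.8 / 11051 = 0.051651
Fold change = 0.051651 / 0.037997 = 1.3594
log2(1.3594) = 0.4429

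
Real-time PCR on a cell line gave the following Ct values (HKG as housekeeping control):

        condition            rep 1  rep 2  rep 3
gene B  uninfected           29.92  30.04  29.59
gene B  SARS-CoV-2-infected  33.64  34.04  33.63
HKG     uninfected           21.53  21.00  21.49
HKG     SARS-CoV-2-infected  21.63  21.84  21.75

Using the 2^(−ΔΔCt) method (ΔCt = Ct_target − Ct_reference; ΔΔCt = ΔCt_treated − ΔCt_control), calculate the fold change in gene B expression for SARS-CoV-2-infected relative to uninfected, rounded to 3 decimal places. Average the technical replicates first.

0.087

Mean Ct: gene B uninfected 29.850; gene B SARS-CoV-2-infected 33.770; HKG uninfected 21.340; HKG SARS-CoV-2-infected 21.740
ΔCt(uninfected) = 29.850 − 21.340 = 8.510
ΔCt(SARS-CoV-2-infected) = 33.770 − 21.740 = 12.030
ΔΔCt = 12.030 − 8.510 = 3.520
Fold change = 2^(−3.520) = 0.0872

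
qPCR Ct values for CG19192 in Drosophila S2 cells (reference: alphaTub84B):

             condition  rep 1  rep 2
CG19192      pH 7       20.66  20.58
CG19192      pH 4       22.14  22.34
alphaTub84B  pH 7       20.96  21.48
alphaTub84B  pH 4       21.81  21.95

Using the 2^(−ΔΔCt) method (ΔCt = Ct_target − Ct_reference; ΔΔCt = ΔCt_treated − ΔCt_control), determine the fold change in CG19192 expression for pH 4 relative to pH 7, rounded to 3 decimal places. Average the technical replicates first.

Mean Ct: CG19192 pH 7 20.620; CG19192 pH 4 22.240; alphaTub84B pH 7 21.220; alphaTub84B pH 4 21.880
ΔCt(pH 7) = 20.620 − 21.220 = -0.600
ΔCt(pH 4) = 22.240 − 21.880 = 0.360
ΔΔCt = 0.360 − (-0.600) = 0.960
Fold change = 2^(−0.960) = 0.5141

0.514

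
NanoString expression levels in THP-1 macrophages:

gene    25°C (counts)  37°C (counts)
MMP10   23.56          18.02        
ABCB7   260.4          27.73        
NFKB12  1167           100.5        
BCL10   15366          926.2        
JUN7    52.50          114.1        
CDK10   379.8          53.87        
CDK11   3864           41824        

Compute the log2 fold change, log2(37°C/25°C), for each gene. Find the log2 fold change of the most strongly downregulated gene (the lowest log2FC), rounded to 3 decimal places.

log2(18.02/23.56) = -0.387  (MMP10)
log2(27.73/260.4) = -3.231  (ABCB7)
log2(100.5/1167) = -3.538  (NFKB12)
log2(926.2/15366) = -4.052  (BCL10)
log2(114.1/52.50) = 1.120  (JUN7)
log2(53.87/379.8) = -2.818  (CDK10)
log2(41824/3864) = 3.436  (CDK11)
BCL10 is most strongly downregulated.

-4.052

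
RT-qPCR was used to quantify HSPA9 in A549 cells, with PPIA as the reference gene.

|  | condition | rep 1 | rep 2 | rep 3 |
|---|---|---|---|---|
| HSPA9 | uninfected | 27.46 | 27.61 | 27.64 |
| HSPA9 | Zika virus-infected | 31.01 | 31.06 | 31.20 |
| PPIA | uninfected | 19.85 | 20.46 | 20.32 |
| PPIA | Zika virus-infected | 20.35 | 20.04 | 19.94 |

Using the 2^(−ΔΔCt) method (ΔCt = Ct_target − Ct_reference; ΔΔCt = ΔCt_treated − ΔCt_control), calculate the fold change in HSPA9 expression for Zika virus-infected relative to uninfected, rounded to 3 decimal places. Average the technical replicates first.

0.081

Mean Ct: HSPA9 uninfected 27.570; HSPA9 Zika virus-infected 31.090; PPIA uninfected 20.210; PPIA Zika virus-infected 20.110
ΔCt(uninfected) = 27.570 − 20.210 = 7.360
ΔCt(Zika virus-infected) = 31.090 − 20.110 = 10.980
ΔΔCt = 10.980 − 7.360 = 3.620
Fold change = 2^(−3.620) = 0.0813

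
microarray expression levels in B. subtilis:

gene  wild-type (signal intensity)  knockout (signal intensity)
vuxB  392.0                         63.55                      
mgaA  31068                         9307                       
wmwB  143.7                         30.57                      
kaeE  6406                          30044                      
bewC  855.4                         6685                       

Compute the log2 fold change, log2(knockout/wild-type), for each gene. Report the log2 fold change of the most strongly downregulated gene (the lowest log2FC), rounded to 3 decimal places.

log2(63.55/392.0) = -2.625  (vuxB)
log2(9307/31068) = -1.739  (mgaA)
log2(30.57/143.7) = -2.233  (wmwB)
log2(30044/6406) = 2.230  (kaeE)
log2(6685/855.4) = 2.966  (bewC)
vuxB is most strongly downregulated.

-2.625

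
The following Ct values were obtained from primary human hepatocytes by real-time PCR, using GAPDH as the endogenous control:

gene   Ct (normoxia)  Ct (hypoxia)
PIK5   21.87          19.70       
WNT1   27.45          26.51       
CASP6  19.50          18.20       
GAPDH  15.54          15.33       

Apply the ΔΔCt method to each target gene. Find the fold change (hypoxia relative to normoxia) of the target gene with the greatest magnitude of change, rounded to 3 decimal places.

3.891

PIK5: ΔΔCt = (19.70−15.33) − (21.87−15.54) = 4.37 − 6.33 = -1.96; fold change = 2^1.96 = 3.891
WNT1: ΔΔCt = (26.51−15.33) − (27.45−15.54) = 11.18 − 11.91 = -0.73; fold change = 2^0.73 = 1.659
CASP6: ΔΔCt = (18.20−15.33) − (19.50−15.54) = 2.87 − 3.96 = -1.09; fold change = 2^1.09 = 2.129
PIK5 has the largest |ΔΔCt| = 1.96.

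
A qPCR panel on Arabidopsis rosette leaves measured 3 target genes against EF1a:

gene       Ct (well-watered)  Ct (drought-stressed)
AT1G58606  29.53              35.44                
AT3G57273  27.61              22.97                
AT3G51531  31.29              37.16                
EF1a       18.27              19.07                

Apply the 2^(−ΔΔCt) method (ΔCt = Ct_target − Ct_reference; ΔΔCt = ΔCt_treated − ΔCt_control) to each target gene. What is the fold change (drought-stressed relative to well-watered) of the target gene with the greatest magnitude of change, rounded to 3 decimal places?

43.411

AT1G58606: ΔΔCt = (35.44−19.07) − (29.53−18.27) = 16.37 − 11.26 = 5.11; fold change = 2^-5.11 = 0.029
AT3G57273: ΔΔCt = (22.97−19.07) − (27.61−18.27) = 3.90 − 9.34 = -5.44; fold change = 2^5.44 = 43.411
AT3G51531: ΔΔCt = (37.16−19.07) − (31.29−18.27) = 18.09 − 13.02 = 5.07; fold change = 2^-5.07 = 0.030
AT3G57273 has the largest |ΔΔCt| = 5.44.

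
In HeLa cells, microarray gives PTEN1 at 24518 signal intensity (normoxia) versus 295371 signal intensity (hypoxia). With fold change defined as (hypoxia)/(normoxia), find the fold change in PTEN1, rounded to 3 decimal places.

12.047

Fold change = 295371 / 24518 = 12.0471
PTEN1 is upregulated.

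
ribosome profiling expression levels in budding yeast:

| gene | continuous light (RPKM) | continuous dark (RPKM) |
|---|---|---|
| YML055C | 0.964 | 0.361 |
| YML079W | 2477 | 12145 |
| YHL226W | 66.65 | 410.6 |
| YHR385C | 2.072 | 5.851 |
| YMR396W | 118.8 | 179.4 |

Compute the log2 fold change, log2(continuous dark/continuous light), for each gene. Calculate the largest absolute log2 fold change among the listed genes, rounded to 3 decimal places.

2.623

log2(0.361/0.964) = -1.417  (YML055C)
log2(12145/2477) = 2.294  (YML079W)
log2(410.6/66.65) = 2.623  (YHL226W)
log2(5.851/2.072) = 1.498  (YHR385C)
log2(179.4/118.8) = 0.595  (YMR396W)
The largest magnitude belongs to YHL226W.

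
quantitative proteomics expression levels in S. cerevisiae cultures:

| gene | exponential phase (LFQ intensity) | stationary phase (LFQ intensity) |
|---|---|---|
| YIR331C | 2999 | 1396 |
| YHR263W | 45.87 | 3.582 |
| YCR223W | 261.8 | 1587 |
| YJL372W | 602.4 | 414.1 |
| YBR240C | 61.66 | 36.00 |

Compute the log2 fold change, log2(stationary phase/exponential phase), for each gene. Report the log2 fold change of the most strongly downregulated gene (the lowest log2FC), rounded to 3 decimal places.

-3.679

log2(1396/2999) = -1.103  (YIR331C)
log2(3.582/45.87) = -3.679  (YHR263W)
log2(1587/261.8) = 2.600  (YCR223W)
log2(414.1/602.4) = -0.541  (YJL372W)
log2(36.00/61.66) = -0.776  (YBR240C)
YHR263W is most strongly downregulated.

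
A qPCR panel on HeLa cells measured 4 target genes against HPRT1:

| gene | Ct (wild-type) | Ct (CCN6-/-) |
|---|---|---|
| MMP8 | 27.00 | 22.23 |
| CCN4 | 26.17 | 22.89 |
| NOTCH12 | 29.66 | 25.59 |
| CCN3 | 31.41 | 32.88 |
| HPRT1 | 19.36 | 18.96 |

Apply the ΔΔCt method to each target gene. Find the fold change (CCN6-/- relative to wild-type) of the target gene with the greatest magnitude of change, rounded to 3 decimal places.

20.678

MMP8: ΔΔCt = (22.23−18.96) − (27.00−19.36) = 3.27 − 7.64 = -4.37; fold change = 2^4.37 = 20.678
CCN4: ΔΔCt = (22.89−18.96) − (26.17−19.36) = 3.93 − 6.81 = -2.88; fold change = 2^2.88 = 7.362
NOTCH12: ΔΔCt = (25.59−18.96) − (29.66−19.36) = 6.63 − 10.30 = -3.67; fold change = 2^3.67 = 12.729
CCN3: ΔΔCt = (32.88−18.96) − (31.41−19.36) = 13.92 − 12.05 = 1.87; fold change = 2^-1.87 = 0.274
MMP8 has the largest |ΔΔCt| = 4.37.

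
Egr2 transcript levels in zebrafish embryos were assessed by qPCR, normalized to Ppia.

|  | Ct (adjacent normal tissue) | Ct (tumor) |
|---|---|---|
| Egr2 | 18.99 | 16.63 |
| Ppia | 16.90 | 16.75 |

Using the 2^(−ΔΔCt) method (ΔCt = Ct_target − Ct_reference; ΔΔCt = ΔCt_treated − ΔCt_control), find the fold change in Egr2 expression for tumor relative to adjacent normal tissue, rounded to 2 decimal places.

4.63

ΔCt(adjacent normal tissue) = 18.990 − 16.900 = 2.090
ΔCt(tumor) = 16.630 − 16.750 = -0.120
ΔΔCt = -0.120 − 2.090 = -2.210
Fold change = 2^(−(-2.210)) = 2^2.210 = 4.627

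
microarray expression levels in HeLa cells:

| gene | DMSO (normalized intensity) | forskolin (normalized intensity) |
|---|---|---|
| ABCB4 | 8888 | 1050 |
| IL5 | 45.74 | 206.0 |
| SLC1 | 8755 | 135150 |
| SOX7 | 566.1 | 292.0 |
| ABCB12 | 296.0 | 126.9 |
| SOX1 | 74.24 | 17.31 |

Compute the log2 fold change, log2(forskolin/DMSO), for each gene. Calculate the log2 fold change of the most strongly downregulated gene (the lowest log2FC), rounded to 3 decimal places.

-3.081

log2(1050/8888) = -3.081  (ABCB4)
log2(206.0/45.74) = 2.171  (IL5)
log2(135150/8755) = 3.948  (SLC1)
log2(292.0/566.1) = -0.955  (SOX7)
log2(126.9/296.0) = -1.222  (ABCB12)
log2(17.31/74.24) = -2.101  (SOX1)
ABCB4 is most strongly downregulated.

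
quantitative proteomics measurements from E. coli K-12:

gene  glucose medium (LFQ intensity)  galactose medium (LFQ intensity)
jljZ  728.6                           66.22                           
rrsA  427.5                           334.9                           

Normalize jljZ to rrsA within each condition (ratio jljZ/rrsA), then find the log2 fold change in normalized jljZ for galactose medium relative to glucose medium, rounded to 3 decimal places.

jljZ/rrsA (glucose medium) = 728.6 / 427.5 = 1.7043
jljZ/rrsA (galactose medium) = 66.22 / 334.9 = 0.19773
Fold change = 0.19773 / 1.7043 = 0.1160
log2(0.1160) = -3.1076

-3.108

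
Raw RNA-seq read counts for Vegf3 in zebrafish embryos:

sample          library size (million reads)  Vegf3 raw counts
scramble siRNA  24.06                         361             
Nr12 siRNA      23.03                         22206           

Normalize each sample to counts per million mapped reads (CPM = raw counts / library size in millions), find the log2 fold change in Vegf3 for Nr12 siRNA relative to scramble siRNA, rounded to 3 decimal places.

CPM(scramble siRNA) = 361 / 24.06 = 15.0042
CPM(Nr12 siRNA) = 22206 / 23.03 = 964.2206
Fold change = 964.2206 / 15.0042 = 64.26357
log2(64.26357) = 6.0059

6.006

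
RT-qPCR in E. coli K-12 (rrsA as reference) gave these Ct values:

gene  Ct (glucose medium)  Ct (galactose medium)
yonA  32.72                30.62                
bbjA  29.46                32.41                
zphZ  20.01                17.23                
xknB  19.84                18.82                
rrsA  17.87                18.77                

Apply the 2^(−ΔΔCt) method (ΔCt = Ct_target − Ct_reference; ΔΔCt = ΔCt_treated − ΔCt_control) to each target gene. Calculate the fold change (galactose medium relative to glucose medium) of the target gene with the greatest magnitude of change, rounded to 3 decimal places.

12.817

yonA: ΔΔCt = (30.62−18.77) − (32.72−17.87) = 11.85 − 14.85 = -3.00; fold change = 2^3.00 = 8.000
bbjA: ΔΔCt = (32.41−18.77) − (29.46−17.87) = 13.64 − 11.59 = 2.05; fold change = 2^-2.05 = 0.241
zphZ: ΔΔCt = (17.23−18.77) − (20.01−17.87) = -1.54 − 2.14 = -3.68; fold change = 2^3.68 = 12.817
xknB: ΔΔCt = (18.82−18.77) − (19.84−17.87) = 0.05 − 1.97 = -1.92; fold change = 2^1.92 = 3.784
zphZ has the largest |ΔΔCt| = 3.68.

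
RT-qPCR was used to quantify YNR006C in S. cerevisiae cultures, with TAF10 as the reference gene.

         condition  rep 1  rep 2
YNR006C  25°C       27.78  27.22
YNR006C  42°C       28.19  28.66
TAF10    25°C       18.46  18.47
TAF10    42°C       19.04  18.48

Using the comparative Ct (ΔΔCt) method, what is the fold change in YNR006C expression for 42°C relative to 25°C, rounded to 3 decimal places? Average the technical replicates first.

0.646

Mean Ct: YNR006C 25°C 27.500; YNR006C 42°C 28.425; TAF10 25°C 18.465; TAF10 42°C 18.760
ΔCt(25°C) = 27.500 − 18.465 = 9.035
ΔCt(42°C) = 28.425 − 18.760 = 9.665
ΔΔCt = 9.665 − 9.035 = 0.630
Fold change = 2^(−0.630) = 0.6462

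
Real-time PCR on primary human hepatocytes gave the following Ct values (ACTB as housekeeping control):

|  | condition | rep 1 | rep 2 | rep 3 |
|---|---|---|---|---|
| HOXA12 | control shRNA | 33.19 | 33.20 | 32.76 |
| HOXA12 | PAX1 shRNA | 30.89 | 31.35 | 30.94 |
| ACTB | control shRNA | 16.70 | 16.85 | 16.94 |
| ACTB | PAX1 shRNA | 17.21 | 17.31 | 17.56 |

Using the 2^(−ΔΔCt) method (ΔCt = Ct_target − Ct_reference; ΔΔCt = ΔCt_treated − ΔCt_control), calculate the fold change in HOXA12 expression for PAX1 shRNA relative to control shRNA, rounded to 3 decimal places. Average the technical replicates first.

Mean Ct: HOXA12 control shRNA 33.050; HOXA12 PAX1 shRNA 31.060; ACTB control shRNA 16.830; ACTB PAX1 shRNA 17.360
ΔCt(control shRNA) = 33.050 − 16.830 = 16.220
ΔCt(PAX1 shRNA) = 31.060 − 17.360 = 13.700
ΔΔCt = 13.700 − 16.220 = -2.520
Fold change = 2^(−(-2.520)) = 2^2.520 = 5.7358

5.736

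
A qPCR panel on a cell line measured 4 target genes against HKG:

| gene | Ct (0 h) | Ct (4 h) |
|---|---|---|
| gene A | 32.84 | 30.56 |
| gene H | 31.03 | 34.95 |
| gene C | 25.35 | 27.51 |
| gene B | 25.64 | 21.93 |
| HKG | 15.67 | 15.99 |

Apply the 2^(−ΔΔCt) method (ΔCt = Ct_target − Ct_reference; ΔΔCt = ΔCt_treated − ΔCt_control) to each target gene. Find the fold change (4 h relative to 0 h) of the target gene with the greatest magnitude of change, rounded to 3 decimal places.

gene A: ΔΔCt = (30.56−15.99) − (32.84−15.67) = 14.57 − 17.17 = -2.60; fold change = 2^2.60 = 6.063
gene H: ΔΔCt = (34.95−15.99) − (31.03−15.67) = 18.96 − 15.36 = 3.60; fold change = 2^-3.60 = 0.082
gene C: ΔΔCt = (27.51−15.99) − (25.35−15.67) = 11.52 − 9.68 = 1.84; fold change = 2^-1.84 = 0.279
gene B: ΔΔCt = (21.93−15.99) − (25.64−15.67) = 5.94 − 9.97 = -4.03; fold change = 2^4.03 = 16.336
gene B has the largest |ΔΔCt| = 4.03.

16.336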